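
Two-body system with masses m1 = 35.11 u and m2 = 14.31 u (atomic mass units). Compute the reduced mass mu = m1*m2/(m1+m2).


mu = m1 * m2 / (m1 + m2)
= 35.11 * 14.31 / (35.11 + 14.31)
= 502.4241 / 49.42
= 10.1664 u

10.1664


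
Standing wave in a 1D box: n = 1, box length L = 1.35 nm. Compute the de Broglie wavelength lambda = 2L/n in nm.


lambda = 2L / n
= 2 * 1.35 / 1
= 2.7 / 1
= 2.7 nm

2.7


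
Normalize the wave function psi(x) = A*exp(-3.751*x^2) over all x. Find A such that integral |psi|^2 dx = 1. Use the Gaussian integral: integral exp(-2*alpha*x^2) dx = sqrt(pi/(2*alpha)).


integral |psi|^2 dx = A^2 * sqrt(pi/(2*alpha)) = 1
A^2 = sqrt(2*alpha/pi)
= sqrt(2 * 3.751 / pi)
= 1.545303
A = sqrt(1.545303)
= 1.2431

1.2431


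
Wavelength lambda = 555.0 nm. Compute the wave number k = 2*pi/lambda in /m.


k = 2 * pi / lambda
= 6.2832 / (555.0e-9)
= 6.2832 / 5.5500e-07
= 1.1321e+07 /m

1.1321e+07


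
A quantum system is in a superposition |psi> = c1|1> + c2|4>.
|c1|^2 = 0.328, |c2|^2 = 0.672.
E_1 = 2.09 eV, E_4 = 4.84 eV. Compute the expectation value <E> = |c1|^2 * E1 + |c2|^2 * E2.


<E> = |c1|^2 * E1 + |c2|^2 * E2
= 0.328 * 2.09 + 0.672 * 4.84
= 0.6855 + 3.2525
= 3.938 eV

3.938


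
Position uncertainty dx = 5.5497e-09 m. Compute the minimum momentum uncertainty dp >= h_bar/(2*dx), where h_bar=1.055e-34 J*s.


dp = h_bar / (2 * dx)
= 1.055e-34 / (2 * 5.5497e-09)
= 1.055e-34 / 1.1099e-08
= 9.5050e-27 kg*m/s

9.5050e-27


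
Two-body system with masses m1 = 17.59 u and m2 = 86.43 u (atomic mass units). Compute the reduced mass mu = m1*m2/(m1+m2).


mu = m1 * m2 / (m1 + m2)
= 17.59 * 86.43 / (17.59 + 86.43)
= 1520.3037 / 104.02
= 14.6155 u

14.6155


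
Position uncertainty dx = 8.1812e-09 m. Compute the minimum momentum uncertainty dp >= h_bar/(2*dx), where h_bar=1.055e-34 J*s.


dp = h_bar / (2 * dx)
= 1.055e-34 / (2 * 8.1812e-09)
= 1.055e-34 / 1.6362e-08
= 6.4477e-27 kg*m/s

6.4477e-27


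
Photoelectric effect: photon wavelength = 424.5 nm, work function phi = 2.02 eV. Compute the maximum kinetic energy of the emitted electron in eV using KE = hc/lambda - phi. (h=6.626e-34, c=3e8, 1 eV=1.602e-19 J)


E_photon = hc / lambda
= (6.626e-34)(3e8) / (424.5e-9)
= 4.6827e-19 J
= 2.923 eV
KE = E_photon - phi
= 2.923 - 2.02
= 0.903 eV

0.903


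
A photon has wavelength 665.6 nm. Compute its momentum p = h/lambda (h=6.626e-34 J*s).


p = h / lambda
= 6.626e-34 / (665.6e-9)
= 6.626e-34 / 6.6560e-07
= 9.9549e-28 kg*m/s

9.9549e-28


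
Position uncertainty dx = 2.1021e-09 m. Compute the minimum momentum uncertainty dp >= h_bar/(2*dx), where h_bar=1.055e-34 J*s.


dp = h_bar / (2 * dx)
= 1.055e-34 / (2 * 2.1021e-09)
= 1.055e-34 / 4.2042e-09
= 2.5094e-26 kg*m/s

2.5094e-26


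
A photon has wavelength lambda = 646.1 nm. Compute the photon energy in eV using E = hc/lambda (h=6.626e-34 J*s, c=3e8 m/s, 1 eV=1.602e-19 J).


E = hc / lambda
= (6.626e-34)(3e8) / (646.1e-9)
= 1.9878e-25 / 6.4610e-07
= 3.0766e-19 J
Converting to eV: 3.0766e-19 / 1.602e-19
= 1.9205 eV

1.9205


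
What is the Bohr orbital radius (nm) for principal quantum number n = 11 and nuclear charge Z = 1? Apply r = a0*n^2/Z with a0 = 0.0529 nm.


r = a0 * n^2 / Z
= 0.0529 * 11^2 / 1
= 0.0529 * 121 / 1
= 6.4009 nm

6.4009


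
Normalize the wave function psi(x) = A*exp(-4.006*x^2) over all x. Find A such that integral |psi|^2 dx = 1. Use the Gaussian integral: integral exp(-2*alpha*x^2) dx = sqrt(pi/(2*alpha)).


integral |psi|^2 dx = A^2 * sqrt(pi/(2*alpha)) = 1
A^2 = sqrt(2*alpha/pi)
= sqrt(2 * 4.006 / pi)
= 1.596965
A = sqrt(1.596965)
= 1.2637

1.2637


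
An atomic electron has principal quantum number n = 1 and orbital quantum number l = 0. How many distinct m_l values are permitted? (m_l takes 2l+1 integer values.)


m_l ranges from -l to +l in integer steps
So m_l goes from -0 to +0
Count = 2l + 1 = 2*0 + 1
= 1

1


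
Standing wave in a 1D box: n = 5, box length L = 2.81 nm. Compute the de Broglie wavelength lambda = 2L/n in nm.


lambda = 2L / n
= 2 * 2.81 / 5
= 5.62 / 5
= 1.124 nm

1.124


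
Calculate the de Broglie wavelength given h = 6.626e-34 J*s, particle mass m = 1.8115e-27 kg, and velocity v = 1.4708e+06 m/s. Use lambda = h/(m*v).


lambda = h / (m * v)
= 6.626e-34 / (1.8115e-27 * 1.4708e+06)
= 6.626e-34 / 2.6644e-21
= 2.4869e-13 m

2.4869e-13


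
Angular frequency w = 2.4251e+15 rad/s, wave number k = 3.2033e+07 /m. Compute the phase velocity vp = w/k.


vp = w / k
= 2.4251e+15 / 3.2033e+07
= 7.5706e+07 m/s

7.5706e+07


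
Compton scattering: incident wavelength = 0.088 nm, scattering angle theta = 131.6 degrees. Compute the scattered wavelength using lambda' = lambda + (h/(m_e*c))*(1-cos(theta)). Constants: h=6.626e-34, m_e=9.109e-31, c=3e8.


Compton wavelength: h/(m_e*c) = 2.4247e-12 m
d_lambda = 2.4247e-12 * (1 - cos(131.6 deg))
= 2.4247e-12 * 1.663926
= 4.0345e-12 m = 0.004035 nm
lambda' = 0.088 + 0.004035
= 0.092035 nm

0.092035


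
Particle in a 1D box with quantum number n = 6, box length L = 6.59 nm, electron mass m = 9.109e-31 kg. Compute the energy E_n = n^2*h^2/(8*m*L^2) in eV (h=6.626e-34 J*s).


E = n^2 * h^2 / (8 * m * L^2)
= 6^2 * (6.626e-34)^2 / (8 * 9.109e-31 * (6.59e-9)^2)
= 36 * 4.3904e-67 / (8 * 9.109e-31 * 4.3428e-17)
= 4.9943e-20 J
= 0.3118 eV

0.3118


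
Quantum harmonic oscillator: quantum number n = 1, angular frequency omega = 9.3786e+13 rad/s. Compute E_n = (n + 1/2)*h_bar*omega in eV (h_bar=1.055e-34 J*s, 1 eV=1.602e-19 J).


E = (n + 1/2) * h_bar * omega
= (1 + 0.5) * 1.055e-34 * 9.3786e+13
= 1.5 * 9.8944e-21
= 1.4842e-20 J
= 0.0926 eV

0.0926


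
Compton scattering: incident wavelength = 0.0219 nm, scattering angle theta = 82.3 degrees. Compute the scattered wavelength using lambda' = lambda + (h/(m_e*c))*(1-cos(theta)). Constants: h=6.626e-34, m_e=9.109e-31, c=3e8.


Compton wavelength: h/(m_e*c) = 2.4247e-12 m
d_lambda = 2.4247e-12 * (1 - cos(82.3 deg))
= 2.4247e-12 * 0.866014
= 2.0998e-12 m = 0.0021 nm
lambda' = 0.0219 + 0.0021
= 0.024 nm

0.024


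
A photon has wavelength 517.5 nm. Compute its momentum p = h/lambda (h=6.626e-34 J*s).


p = h / lambda
= 6.626e-34 / (517.5e-9)
= 6.626e-34 / 5.1750e-07
= 1.2804e-27 kg*m/s

1.2804e-27


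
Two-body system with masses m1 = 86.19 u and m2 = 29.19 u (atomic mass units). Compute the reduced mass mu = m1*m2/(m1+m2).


mu = m1 * m2 / (m1 + m2)
= 86.19 * 29.19 / (86.19 + 29.19)
= 2515.8861 / 115.38
= 21.8052 u

21.8052


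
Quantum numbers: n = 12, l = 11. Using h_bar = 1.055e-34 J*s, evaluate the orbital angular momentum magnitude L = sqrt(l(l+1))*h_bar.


L = sqrt(l*(l+1)) * h_bar
= sqrt(11 * 12) * 1.055e-34
= sqrt(132) * 1.055e-34
= 11.4891 * 1.055e-34
= 1.2121e-33 J*s

1.2121e-33


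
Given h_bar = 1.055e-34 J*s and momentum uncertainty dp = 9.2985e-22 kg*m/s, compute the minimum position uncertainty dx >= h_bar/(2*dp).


dx = h_bar / (2 * dp)
= 1.055e-34 / (2 * 9.2985e-22)
= 1.055e-34 / 1.8597e-21
= 5.6730e-14 m

5.6730e-14


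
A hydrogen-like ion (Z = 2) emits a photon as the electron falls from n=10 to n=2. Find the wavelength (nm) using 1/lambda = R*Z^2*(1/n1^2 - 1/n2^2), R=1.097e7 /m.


1/lambda = R * Z^2 * (1/n1^2 - 1/n2^2)
= 1.097e7 * 2^2 * (1/2^2 - 1/10^2)
= 1.097e7 * 4 * (0.25 - 0.01)
= 1.0531e+07 /m
lambda = 1 / 1.0531e+07
= 94.9559 nm

94.9559


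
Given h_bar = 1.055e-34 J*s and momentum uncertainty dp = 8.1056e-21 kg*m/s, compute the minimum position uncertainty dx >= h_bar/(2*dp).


dx = h_bar / (2 * dp)
= 1.055e-34 / (2 * 8.1056e-21)
= 1.055e-34 / 1.6211e-20
= 6.5078e-15 m

6.5078e-15


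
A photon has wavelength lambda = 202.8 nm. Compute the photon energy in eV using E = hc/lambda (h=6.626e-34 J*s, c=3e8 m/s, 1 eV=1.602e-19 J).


E = hc / lambda
= (6.626e-34)(3e8) / (202.8e-9)
= 1.9878e-25 / 2.0280e-07
= 9.8018e-19 J
Converting to eV: 9.8018e-19 / 1.602e-19
= 6.1185 eV

6.1185


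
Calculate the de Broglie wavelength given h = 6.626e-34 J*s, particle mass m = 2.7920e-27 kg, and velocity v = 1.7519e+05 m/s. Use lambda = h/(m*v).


lambda = h / (m * v)
= 6.626e-34 / (2.7920e-27 * 1.7519e+05)
= 6.626e-34 / 4.8913e-22
= 1.3546e-12 m

1.3546e-12


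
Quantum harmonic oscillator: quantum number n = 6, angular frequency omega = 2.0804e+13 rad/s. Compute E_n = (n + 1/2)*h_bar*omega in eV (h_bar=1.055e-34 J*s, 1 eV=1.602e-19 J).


E = (n + 1/2) * h_bar * omega
= (6 + 0.5) * 1.055e-34 * 2.0804e+13
= 6.5 * 2.1948e-21
= 1.4266e-20 J
= 0.0891 eV

0.0891


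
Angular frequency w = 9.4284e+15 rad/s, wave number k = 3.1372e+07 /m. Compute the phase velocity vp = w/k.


vp = w / k
= 9.4284e+15 / 3.1372e+07
= 3.0054e+08 m/s

3.0054e+08


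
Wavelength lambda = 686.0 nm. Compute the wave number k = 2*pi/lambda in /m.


k = 2 * pi / lambda
= 6.2832 / (686.0e-9)
= 6.2832 / 6.8600e-07
= 9.1592e+06 /m

9.1592e+06


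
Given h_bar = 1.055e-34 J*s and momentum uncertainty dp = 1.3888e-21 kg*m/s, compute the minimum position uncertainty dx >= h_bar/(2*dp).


dx = h_bar / (2 * dp)
= 1.055e-34 / (2 * 1.3888e-21)
= 1.055e-34 / 2.7776e-21
= 3.7982e-14 m

3.7982e-14


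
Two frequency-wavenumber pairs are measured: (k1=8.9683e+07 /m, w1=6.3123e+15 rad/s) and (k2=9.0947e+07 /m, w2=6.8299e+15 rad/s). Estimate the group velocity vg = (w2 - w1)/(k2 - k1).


vg = (w2 - w1) / (k2 - k1)
= (6.8299e+15 - 6.3123e+15) / (9.0947e+07 - 8.9683e+07)
= 5.1760e+14 / 1.2640e+06
= 4.0949e+08 m/s

4.0949e+08


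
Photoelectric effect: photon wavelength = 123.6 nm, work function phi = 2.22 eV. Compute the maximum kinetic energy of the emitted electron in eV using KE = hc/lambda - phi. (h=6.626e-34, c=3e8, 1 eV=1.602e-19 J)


E_photon = hc / lambda
= (6.626e-34)(3e8) / (123.6e-9)
= 1.6083e-18 J
= 10.039 eV
KE = E_photon - phi
= 10.039 - 2.22
= 7.819 eV

7.819


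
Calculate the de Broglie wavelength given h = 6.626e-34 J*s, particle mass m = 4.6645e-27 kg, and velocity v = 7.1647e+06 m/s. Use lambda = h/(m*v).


lambda = h / (m * v)
= 6.626e-34 / (4.6645e-27 * 7.1647e+06)
= 6.626e-34 / 3.3420e-20
= 1.9827e-14 m

1.9827e-14


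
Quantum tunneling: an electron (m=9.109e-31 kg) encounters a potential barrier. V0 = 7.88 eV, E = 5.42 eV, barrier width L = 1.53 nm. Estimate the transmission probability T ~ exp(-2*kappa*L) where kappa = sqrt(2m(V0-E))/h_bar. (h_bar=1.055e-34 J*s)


V0 - E = 2.46 eV = 3.9409e-19 J
kappa = sqrt(2 * m * (V0-E)) / h_bar
= sqrt(2 * 9.109e-31 * 3.9409e-19) / 1.055e-34
= 8.0315e+09 /m
2*kappa*L = 2 * 8.0315e+09 * 1.53e-9
= 24.5764
T = exp(-24.5764) = 2.121332e-11

2.121332e-11


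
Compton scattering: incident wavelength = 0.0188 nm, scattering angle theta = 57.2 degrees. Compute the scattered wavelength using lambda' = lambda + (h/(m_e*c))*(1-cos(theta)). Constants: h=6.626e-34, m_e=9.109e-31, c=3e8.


Compton wavelength: h/(m_e*c) = 2.4247e-12 m
d_lambda = 2.4247e-12 * (1 - cos(57.2 deg))
= 2.4247e-12 * 0.458292
= 1.1112e-12 m = 0.001111 nm
lambda' = 0.0188 + 0.001111
= 0.019911 nm

0.019911


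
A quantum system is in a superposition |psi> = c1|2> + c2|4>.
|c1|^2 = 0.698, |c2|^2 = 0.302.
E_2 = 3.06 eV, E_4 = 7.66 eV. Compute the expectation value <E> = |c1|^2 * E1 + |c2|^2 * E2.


<E> = |c1|^2 * E1 + |c2|^2 * E2
= 0.698 * 3.06 + 0.302 * 7.66
= 2.1359 + 2.3133
= 4.4492 eV

4.4492


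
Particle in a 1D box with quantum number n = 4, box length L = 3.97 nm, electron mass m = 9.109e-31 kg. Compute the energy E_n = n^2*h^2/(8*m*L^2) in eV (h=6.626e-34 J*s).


E = n^2 * h^2 / (8 * m * L^2)
= 4^2 * (6.626e-34)^2 / (8 * 9.109e-31 * (3.97e-9)^2)
= 16 * 4.3904e-67 / (8 * 9.109e-31 * 1.5761e-17)
= 6.1162e-20 J
= 0.3818 eV

0.3818


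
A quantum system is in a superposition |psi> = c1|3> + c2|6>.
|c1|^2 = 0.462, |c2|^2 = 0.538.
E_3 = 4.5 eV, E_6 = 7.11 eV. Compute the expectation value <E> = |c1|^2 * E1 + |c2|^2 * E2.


<E> = |c1|^2 * E1 + |c2|^2 * E2
= 0.462 * 4.5 + 0.538 * 7.11
= 2.079 + 3.8252
= 5.9042 eV

5.9042


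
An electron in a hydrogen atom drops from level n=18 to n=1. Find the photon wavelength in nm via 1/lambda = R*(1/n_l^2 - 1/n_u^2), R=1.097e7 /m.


1/lambda = R * (1/n_l^2 - 1/n_u^2)
= 1.097e7 * (1/1^2 - 1/18^2)
= 1.097e7 * (1.0 - 0.003086)
= 1.097e7 * 0.996914
= 1.0936e+07 /m
lambda = 1 / 1.0936e+07 = 91.4399 nm

91.4399


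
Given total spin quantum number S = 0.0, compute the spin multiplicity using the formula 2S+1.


Spin multiplicity = 2S + 1
= 2 * 0.0 + 1
= 0.0 + 1
= 1

1


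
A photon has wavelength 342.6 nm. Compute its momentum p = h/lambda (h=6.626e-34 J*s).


p = h / lambda
= 6.626e-34 / (342.6e-9)
= 6.626e-34 / 3.4260e-07
= 1.9340e-27 kg*m/s

1.9340e-27


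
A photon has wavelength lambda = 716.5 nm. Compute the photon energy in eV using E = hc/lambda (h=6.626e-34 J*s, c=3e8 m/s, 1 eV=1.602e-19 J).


E = hc / lambda
= (6.626e-34)(3e8) / (716.5e-9)
= 1.9878e-25 / 7.1650e-07
= 2.7743e-19 J
Converting to eV: 2.7743e-19 / 1.602e-19
= 1.7318 eV

1.7318


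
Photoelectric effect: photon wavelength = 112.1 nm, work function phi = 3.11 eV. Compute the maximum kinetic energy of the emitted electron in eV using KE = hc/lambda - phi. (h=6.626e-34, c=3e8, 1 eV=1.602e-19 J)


E_photon = hc / lambda
= (6.626e-34)(3e8) / (112.1e-9)
= 1.7732e-18 J
= 11.0689 eV
KE = E_photon - phi
= 11.0689 - 3.11
= 7.9589 eV

7.9589


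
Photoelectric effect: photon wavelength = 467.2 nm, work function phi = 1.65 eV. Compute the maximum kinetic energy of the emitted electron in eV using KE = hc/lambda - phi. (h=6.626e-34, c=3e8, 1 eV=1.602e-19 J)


E_photon = hc / lambda
= (6.626e-34)(3e8) / (467.2e-9)
= 4.2547e-19 J
= 2.6559 eV
KE = E_photon - phi
= 2.6559 - 1.65
= 1.0059 eV

1.0059


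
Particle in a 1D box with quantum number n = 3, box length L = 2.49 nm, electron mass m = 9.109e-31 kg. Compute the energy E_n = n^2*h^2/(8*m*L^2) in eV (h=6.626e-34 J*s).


E = n^2 * h^2 / (8 * m * L^2)
= 3^2 * (6.626e-34)^2 / (8 * 9.109e-31 * (2.49e-9)^2)
= 9 * 4.3904e-67 / (8 * 9.109e-31 * 6.2001e-18)
= 8.7455e-20 J
= 0.5459 eV

0.5459


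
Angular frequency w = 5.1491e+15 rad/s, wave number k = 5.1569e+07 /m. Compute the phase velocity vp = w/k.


vp = w / k
= 5.1491e+15 / 5.1569e+07
= 9.9849e+07 m/s

9.9849e+07


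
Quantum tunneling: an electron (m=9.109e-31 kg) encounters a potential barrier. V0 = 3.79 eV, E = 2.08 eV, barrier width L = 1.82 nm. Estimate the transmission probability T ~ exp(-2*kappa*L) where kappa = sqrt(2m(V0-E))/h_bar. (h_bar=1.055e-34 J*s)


V0 - E = 1.71 eV = 2.7394e-19 J
kappa = sqrt(2 * m * (V0-E)) / h_bar
= sqrt(2 * 9.109e-31 * 2.7394e-19) / 1.055e-34
= 6.6962e+09 /m
2*kappa*L = 2 * 6.6962e+09 * 1.82e-9
= 24.3741
T = exp(-24.3741) = 2.596946e-11

2.596946e-11


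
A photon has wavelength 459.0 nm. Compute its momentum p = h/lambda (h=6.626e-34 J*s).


p = h / lambda
= 6.626e-34 / (459.0e-9)
= 6.626e-34 / 4.5900e-07
= 1.4436e-27 kg*m/s

1.4436e-27


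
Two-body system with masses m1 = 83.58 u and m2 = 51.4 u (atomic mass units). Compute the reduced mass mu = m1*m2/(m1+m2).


mu = m1 * m2 / (m1 + m2)
= 83.58 * 51.4 / (83.58 + 51.4)
= 4296.012 / 134.98
= 31.827 u

31.827


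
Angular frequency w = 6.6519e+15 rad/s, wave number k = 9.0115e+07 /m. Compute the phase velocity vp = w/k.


vp = w / k
= 6.6519e+15 / 9.0115e+07
= 7.3816e+07 m/s

7.3816e+07


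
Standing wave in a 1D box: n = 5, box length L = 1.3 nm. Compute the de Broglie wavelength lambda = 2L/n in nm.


lambda = 2L / n
= 2 * 1.3 / 5
= 2.6 / 5
= 0.52 nm

0.52


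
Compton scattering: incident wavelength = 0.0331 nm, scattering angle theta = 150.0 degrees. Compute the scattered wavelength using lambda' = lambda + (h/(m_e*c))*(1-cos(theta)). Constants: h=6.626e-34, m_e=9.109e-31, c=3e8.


Compton wavelength: h/(m_e*c) = 2.4247e-12 m
d_lambda = 2.4247e-12 * (1 - cos(150.0 deg))
= 2.4247e-12 * 1.866025
= 4.5246e-12 m = 0.004525 nm
lambda' = 0.0331 + 0.004525
= 0.037625 nm

0.037625


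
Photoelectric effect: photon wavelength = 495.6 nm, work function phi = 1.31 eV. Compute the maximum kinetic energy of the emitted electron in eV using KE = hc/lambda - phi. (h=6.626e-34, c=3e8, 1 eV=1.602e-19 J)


E_photon = hc / lambda
= (6.626e-34)(3e8) / (495.6e-9)
= 4.0109e-19 J
= 2.5037 eV
KE = E_photon - phi
= 2.5037 - 1.31
= 1.1937 eV

1.1937


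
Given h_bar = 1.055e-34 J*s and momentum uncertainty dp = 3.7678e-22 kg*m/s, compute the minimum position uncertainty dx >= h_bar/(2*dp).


dx = h_bar / (2 * dp)
= 1.055e-34 / (2 * 3.7678e-22)
= 1.055e-34 / 7.5356e-22
= 1.4000e-13 m

1.4000e-13


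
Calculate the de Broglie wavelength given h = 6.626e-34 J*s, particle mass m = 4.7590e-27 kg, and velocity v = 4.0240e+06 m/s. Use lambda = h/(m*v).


lambda = h / (m * v)
= 6.626e-34 / (4.7590e-27 * 4.0240e+06)
= 6.626e-34 / 1.9150e-20
= 3.4600e-14 m

3.4600e-14


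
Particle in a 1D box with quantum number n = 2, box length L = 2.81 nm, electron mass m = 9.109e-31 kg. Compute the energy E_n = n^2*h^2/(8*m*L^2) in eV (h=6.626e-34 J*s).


E = n^2 * h^2 / (8 * m * L^2)
= 2^2 * (6.626e-34)^2 / (8 * 9.109e-31 * (2.81e-9)^2)
= 4 * 4.3904e-67 / (8 * 9.109e-31 * 7.8961e-18)
= 3.0520e-20 J
= 0.1905 eV

0.1905


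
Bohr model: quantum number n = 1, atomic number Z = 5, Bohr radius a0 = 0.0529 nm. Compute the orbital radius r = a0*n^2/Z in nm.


r = a0 * n^2 / Z
= 0.0529 * 1^2 / 5
= 0.0529 * 1 / 5
= 0.0106 nm

0.0106


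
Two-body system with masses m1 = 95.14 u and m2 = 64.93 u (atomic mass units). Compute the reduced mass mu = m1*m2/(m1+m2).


mu = m1 * m2 / (m1 + m2)
= 95.14 * 64.93 / (95.14 + 64.93)
= 6177.4402 / 160.07
= 38.5921 u

38.5921


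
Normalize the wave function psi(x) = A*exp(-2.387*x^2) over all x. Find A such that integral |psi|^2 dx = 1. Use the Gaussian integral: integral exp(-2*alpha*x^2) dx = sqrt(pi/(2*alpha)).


integral |psi|^2 dx = A^2 * sqrt(pi/(2*alpha)) = 1
A^2 = sqrt(2*alpha/pi)
= sqrt(2 * 2.387 / pi)
= 1.232725
A = sqrt(1.232725)
= 1.1103

1.1103


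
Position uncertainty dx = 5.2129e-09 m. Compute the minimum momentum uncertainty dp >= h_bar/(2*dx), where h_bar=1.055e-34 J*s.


dp = h_bar / (2 * dx)
= 1.055e-34 / (2 * 5.2129e-09)
= 1.055e-34 / 1.0426e-08
= 1.0119e-26 kg*m/s

1.0119e-26


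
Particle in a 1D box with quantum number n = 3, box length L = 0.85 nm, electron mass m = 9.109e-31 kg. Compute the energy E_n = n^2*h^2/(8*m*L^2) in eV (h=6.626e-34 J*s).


E = n^2 * h^2 / (8 * m * L^2)
= 3^2 * (6.626e-34)^2 / (8 * 9.109e-31 * (0.85e-9)^2)
= 9 * 4.3904e-67 / (8 * 9.109e-31 * 7.2250e-19)
= 7.5049e-19 J
= 4.6847 eV

4.6847


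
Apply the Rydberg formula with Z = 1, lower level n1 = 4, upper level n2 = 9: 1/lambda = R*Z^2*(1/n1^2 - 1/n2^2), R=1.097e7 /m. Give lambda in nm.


1/lambda = R * Z^2 * (1/n1^2 - 1/n2^2)
= 1.097e7 * 1^2 * (1/4^2 - 1/9^2)
= 1.097e7 * 1 * (0.0625 - 0.012346)
= 5.5019e+05 /m
lambda = 1 / 5.5019e+05
= 1817.5444 nm

1817.5444


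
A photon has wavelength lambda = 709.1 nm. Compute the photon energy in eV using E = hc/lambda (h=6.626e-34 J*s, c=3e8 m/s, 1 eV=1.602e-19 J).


E = hc / lambda
= (6.626e-34)(3e8) / (709.1e-9)
= 1.9878e-25 / 7.0910e-07
= 2.8033e-19 J
Converting to eV: 2.8033e-19 / 1.602e-19
= 1.7499 eV

1.7499


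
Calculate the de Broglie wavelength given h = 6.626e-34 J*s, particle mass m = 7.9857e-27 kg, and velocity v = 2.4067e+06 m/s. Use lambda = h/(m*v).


lambda = h / (m * v)
= 6.626e-34 / (7.9857e-27 * 2.4067e+06)
= 6.626e-34 / 1.9219e-20
= 3.4476e-14 m

3.4476e-14


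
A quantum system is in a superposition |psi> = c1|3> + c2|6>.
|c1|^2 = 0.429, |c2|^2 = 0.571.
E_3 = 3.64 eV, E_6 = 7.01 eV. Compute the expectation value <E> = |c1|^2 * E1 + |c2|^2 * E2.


<E> = |c1|^2 * E1 + |c2|^2 * E2
= 0.429 * 3.64 + 0.571 * 7.01
= 1.5616 + 4.0027
= 5.5643 eV

5.5643


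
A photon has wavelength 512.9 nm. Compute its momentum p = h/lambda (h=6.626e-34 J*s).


p = h / lambda
= 6.626e-34 / (512.9e-9)
= 6.626e-34 / 5.1290e-07
= 1.2919e-27 kg*m/s

1.2919e-27


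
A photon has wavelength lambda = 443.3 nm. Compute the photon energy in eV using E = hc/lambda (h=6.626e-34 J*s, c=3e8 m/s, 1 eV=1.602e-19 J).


E = hc / lambda
= (6.626e-34)(3e8) / (443.3e-9)
= 1.9878e-25 / 4.4330e-07
= 4.4841e-19 J
Converting to eV: 4.4841e-19 / 1.602e-19
= 2.7991 eV

2.7991


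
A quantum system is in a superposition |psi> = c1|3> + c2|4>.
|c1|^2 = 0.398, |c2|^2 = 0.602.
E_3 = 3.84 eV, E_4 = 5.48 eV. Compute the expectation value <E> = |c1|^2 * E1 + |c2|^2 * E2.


<E> = |c1|^2 * E1 + |c2|^2 * E2
= 0.398 * 3.84 + 0.602 * 5.48
= 1.5283 + 3.299
= 4.8273 eV

4.8273


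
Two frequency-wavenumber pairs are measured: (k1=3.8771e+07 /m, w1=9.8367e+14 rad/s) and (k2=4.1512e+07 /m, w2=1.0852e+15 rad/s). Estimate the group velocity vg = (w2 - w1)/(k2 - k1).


vg = (w2 - w1) / (k2 - k1)
= (1.0852e+15 - 9.8367e+14) / (4.1512e+07 - 3.8771e+07)
= 1.0153e+14 / 2.7410e+06
= 3.7041e+07 m/s

3.7041e+07


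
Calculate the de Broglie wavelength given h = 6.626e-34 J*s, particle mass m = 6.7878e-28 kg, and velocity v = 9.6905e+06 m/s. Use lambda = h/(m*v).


lambda = h / (m * v)
= 6.626e-34 / (6.7878e-28 * 9.6905e+06)
= 6.626e-34 / 6.5777e-21
= 1.0073e-13 m

1.0073e-13


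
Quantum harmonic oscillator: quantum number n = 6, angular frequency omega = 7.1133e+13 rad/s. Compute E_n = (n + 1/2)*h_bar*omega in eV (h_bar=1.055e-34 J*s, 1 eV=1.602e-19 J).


E = (n + 1/2) * h_bar * omega
= (6 + 0.5) * 1.055e-34 * 7.1133e+13
= 6.5 * 7.5045e-21
= 4.8779e-20 J
= 0.3045 eV

0.3045


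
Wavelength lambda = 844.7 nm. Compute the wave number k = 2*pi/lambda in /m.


k = 2 * pi / lambda
= 6.2832 / (844.7e-9)
= 6.2832 / 8.4470e-07
= 7.4384e+06 /m

7.4384e+06


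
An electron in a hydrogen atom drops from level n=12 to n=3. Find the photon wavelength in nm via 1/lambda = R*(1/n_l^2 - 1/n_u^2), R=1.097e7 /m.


1/lambda = R * (1/n_l^2 - 1/n_u^2)
= 1.097e7 * (1/3^2 - 1/12^2)
= 1.097e7 * (0.111111 - 0.006944)
= 1.097e7 * 0.104167
= 1.1427e+06 /m
lambda = 1 / 1.1427e+06 = 875.1139 nm

875.1139


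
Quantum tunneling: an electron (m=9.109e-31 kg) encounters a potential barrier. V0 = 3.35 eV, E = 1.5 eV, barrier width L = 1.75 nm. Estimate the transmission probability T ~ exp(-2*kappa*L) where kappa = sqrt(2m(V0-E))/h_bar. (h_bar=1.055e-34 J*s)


V0 - E = 1.85 eV = 2.9637e-19 J
kappa = sqrt(2 * m * (V0-E)) / h_bar
= sqrt(2 * 9.109e-31 * 2.9637e-19) / 1.055e-34
= 6.9649e+09 /m
2*kappa*L = 2 * 6.9649e+09 * 1.75e-9
= 24.3772
T = exp(-24.3772) = 2.589019e-11

2.589019e-11


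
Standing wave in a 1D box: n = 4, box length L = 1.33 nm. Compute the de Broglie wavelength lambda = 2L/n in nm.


lambda = 2L / n
= 2 * 1.33 / 4
= 2.66 / 4
= 0.665 nm

0.665


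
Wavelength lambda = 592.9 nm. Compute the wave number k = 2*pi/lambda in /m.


k = 2 * pi / lambda
= 6.2832 / (592.9e-9)
= 6.2832 / 5.9290e-07
= 1.0597e+07 /m

1.0597e+07


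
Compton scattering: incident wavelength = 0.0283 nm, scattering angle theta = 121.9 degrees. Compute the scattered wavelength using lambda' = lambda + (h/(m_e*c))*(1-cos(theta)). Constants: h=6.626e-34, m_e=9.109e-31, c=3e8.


Compton wavelength: h/(m_e*c) = 2.4247e-12 m
d_lambda = 2.4247e-12 * (1 - cos(121.9 deg))
= 2.4247e-12 * 1.528438
= 3.7060e-12 m = 0.003706 nm
lambda' = 0.0283 + 0.003706
= 0.032006 nm

0.032006


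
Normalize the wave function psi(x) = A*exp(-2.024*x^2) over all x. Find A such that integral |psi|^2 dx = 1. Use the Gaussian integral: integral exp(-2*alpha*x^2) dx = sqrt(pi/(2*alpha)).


integral |psi|^2 dx = A^2 * sqrt(pi/(2*alpha)) = 1
A^2 = sqrt(2*alpha/pi)
= sqrt(2 * 2.024 / pi)
= 1.135129
A = sqrt(1.135129)
= 1.0654

1.0654


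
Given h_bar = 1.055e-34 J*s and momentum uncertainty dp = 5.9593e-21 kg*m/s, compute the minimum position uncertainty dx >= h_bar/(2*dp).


dx = h_bar / (2 * dp)
= 1.055e-34 / (2 * 5.9593e-21)
= 1.055e-34 / 1.1919e-20
= 8.8517e-15 m

8.8517e-15


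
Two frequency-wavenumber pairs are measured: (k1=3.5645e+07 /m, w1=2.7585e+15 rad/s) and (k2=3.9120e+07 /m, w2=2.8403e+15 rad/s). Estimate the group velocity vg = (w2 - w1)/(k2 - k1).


vg = (w2 - w1) / (k2 - k1)
= (2.8403e+15 - 2.7585e+15) / (3.9120e+07 - 3.5645e+07)
= 8.1800e+13 / 3.4750e+06
= 2.3540e+07 m/s

2.3540e+07


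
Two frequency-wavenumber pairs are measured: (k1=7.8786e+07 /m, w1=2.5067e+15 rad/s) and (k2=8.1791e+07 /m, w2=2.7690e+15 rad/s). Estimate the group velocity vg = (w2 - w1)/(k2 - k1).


vg = (w2 - w1) / (k2 - k1)
= (2.7690e+15 - 2.5067e+15) / (8.1791e+07 - 7.8786e+07)
= 2.6230e+14 / 3.0050e+06
= 8.7288e+07 m/s

8.7288e+07


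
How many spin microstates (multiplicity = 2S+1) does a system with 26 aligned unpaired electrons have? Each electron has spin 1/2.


Total spin S = N * (1/2) = 26 * 0.5 = 13.0
Spin multiplicity = 2S + 1
= 2 * 13.0 + 1
= 27

27


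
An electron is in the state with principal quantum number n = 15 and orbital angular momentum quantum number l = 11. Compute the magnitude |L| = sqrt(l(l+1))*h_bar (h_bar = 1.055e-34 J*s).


L = sqrt(l*(l+1)) * h_bar
= sqrt(11 * 12) * 1.055e-34
= sqrt(132) * 1.055e-34
= 11.4891 * 1.055e-34
= 1.2121e-33 J*s

1.2121e-33


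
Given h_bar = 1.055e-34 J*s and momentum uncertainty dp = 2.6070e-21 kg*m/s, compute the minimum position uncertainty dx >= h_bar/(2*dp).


dx = h_bar / (2 * dp)
= 1.055e-34 / (2 * 2.6070e-21)
= 1.055e-34 / 5.2140e-21
= 2.0234e-14 m

2.0234e-14


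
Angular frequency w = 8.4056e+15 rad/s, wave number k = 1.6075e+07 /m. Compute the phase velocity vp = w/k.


vp = w / k
= 8.4056e+15 / 1.6075e+07
= 5.2290e+08 m/s

5.2290e+08


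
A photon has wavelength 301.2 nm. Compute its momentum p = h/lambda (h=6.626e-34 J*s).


p = h / lambda
= 6.626e-34 / (301.2e-9)
= 6.626e-34 / 3.0120e-07
= 2.1999e-27 kg*m/s

2.1999e-27


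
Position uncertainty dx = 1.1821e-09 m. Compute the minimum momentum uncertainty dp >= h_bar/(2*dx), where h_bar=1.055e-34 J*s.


dp = h_bar / (2 * dx)
= 1.055e-34 / (2 * 1.1821e-09)
= 1.055e-34 / 2.3642e-09
= 4.4624e-26 kg*m/s

4.4624e-26


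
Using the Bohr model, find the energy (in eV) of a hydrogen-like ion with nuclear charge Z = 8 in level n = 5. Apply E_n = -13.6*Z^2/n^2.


E_n = -13.6 * Z^2 / n^2
= -13.6 * 8^2 / 5^2
= -13.6 * 64 / 25
= -34.816 eV

-34.816


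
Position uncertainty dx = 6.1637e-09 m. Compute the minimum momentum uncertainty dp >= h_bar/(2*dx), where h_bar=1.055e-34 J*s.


dp = h_bar / (2 * dx)
= 1.055e-34 / (2 * 6.1637e-09)
= 1.055e-34 / 1.2327e-08
= 8.5582e-27 kg*m/s

8.5582e-27


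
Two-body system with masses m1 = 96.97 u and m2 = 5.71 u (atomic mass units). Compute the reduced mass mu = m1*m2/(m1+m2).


mu = m1 * m2 / (m1 + m2)
= 96.97 * 5.71 / (96.97 + 5.71)
= 553.6987 / 102.68
= 5.3925 u

5.3925


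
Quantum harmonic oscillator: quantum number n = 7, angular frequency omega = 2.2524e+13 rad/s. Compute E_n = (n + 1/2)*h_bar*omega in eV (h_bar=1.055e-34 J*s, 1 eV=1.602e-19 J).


E = (n + 1/2) * h_bar * omega
= (7 + 0.5) * 1.055e-34 * 2.2524e+13
= 7.5 * 2.3763e-21
= 1.7822e-20 J
= 0.1112 eV

0.1112


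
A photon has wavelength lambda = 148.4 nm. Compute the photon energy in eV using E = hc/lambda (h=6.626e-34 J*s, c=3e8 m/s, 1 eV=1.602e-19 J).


E = hc / lambda
= (6.626e-34)(3e8) / (148.4e-9)
= 1.9878e-25 / 1.4840e-07
= 1.3395e-18 J
Converting to eV: 1.3395e-18 / 1.602e-19
= 8.3613 eV

8.3613


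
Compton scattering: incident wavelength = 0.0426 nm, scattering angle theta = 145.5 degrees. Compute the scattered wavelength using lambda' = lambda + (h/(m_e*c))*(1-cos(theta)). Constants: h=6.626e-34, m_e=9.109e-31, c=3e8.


Compton wavelength: h/(m_e*c) = 2.4247e-12 m
d_lambda = 2.4247e-12 * (1 - cos(145.5 deg))
= 2.4247e-12 * 1.824126
= 4.4230e-12 m = 0.004423 nm
lambda' = 0.0426 + 0.004423
= 0.047023 nm

0.047023


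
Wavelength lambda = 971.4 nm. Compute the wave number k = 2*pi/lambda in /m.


k = 2 * pi / lambda
= 6.2832 / (971.4e-9)
= 6.2832 / 9.7140e-07
= 6.4682e+06 /m

6.4682e+06


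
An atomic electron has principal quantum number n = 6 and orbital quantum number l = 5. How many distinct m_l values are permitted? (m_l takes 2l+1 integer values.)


m_l ranges from -l to +l in integer steps
So m_l goes from -5 to +5
Count = 2l + 1 = 2*5 + 1
= 11

11


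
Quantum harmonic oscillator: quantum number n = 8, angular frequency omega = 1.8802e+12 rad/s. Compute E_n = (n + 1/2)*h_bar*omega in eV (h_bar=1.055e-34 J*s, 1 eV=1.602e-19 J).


E = (n + 1/2) * h_bar * omega
= (8 + 0.5) * 1.055e-34 * 1.8802e+12
= 8.5 * 1.9836e-22
= 1.6861e-21 J
= 0.0105 eV

0.0105


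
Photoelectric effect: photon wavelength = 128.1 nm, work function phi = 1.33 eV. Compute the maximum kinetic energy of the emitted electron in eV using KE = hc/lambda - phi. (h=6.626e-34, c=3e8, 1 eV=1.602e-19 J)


E_photon = hc / lambda
= (6.626e-34)(3e8) / (128.1e-9)
= 1.5518e-18 J
= 9.6864 eV
KE = E_photon - phi
= 9.6864 - 1.33
= 8.3564 eV

8.3564


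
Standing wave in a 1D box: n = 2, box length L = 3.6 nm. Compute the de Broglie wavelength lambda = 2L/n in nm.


lambda = 2L / n
= 2 * 3.6 / 2
= 7.2 / 2
= 3.6 nm

3.6


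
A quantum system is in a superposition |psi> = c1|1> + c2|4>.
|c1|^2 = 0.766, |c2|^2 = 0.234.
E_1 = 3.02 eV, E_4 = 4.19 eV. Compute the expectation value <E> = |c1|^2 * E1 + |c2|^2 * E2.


<E> = |c1|^2 * E1 + |c2|^2 * E2
= 0.766 * 3.02 + 0.234 * 4.19
= 2.3133 + 0.9805
= 3.2938 eV

3.2938


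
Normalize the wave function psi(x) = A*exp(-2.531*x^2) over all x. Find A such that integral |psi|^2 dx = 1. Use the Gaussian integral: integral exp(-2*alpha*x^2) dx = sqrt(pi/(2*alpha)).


integral |psi|^2 dx = A^2 * sqrt(pi/(2*alpha)) = 1
A^2 = sqrt(2*alpha/pi)
= sqrt(2 * 2.531 / pi)
= 1.269364
A = sqrt(1.269364)
= 1.1267

1.1267


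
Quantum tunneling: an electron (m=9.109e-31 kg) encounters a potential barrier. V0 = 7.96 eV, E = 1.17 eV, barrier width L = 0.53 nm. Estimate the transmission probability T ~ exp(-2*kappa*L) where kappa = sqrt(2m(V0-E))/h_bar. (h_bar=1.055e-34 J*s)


V0 - E = 6.79 eV = 1.0878e-18 J
kappa = sqrt(2 * m * (V0-E)) / h_bar
= sqrt(2 * 9.109e-31 * 1.0878e-18) / 1.055e-34
= 1.3343e+10 /m
2*kappa*L = 2 * 1.3343e+10 * 0.53e-9
= 14.1439
T = exp(-14.1439) = 7.200656e-07

7.200656e-07


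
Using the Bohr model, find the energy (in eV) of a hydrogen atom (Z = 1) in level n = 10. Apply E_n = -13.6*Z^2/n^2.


E_n = -13.6 * Z^2 / n^2
= -13.6 * 1^2 / 10^2
= -13.6 * 1 / 100
= -0.136 eV

-0.136


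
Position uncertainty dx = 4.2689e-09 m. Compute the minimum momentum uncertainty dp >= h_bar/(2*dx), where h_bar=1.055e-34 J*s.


dp = h_bar / (2 * dx)
= 1.055e-34 / (2 * 4.2689e-09)
= 1.055e-34 / 8.5378e-09
= 1.2357e-26 kg*m/s

1.2357e-26


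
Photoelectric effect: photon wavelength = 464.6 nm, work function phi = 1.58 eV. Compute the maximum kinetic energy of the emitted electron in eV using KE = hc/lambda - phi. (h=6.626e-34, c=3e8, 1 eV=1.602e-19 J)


E_photon = hc / lambda
= (6.626e-34)(3e8) / (464.6e-9)
= 4.2785e-19 J
= 2.6707 eV
KE = E_photon - phi
= 2.6707 - 1.58
= 1.0907 eV

1.0907


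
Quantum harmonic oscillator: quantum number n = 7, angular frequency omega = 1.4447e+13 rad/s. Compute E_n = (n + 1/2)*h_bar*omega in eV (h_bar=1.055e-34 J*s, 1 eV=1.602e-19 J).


E = (n + 1/2) * h_bar * omega
= (7 + 0.5) * 1.055e-34 * 1.4447e+13
= 7.5 * 1.5242e-21
= 1.1431e-20 J
= 0.0714 eV

0.0714


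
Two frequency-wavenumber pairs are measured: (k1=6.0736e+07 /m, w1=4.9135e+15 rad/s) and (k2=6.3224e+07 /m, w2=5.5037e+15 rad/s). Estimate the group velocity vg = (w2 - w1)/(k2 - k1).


vg = (w2 - w1) / (k2 - k1)
= (5.5037e+15 - 4.9135e+15) / (6.3224e+07 - 6.0736e+07)
= 5.9020e+14 / 2.4880e+06
= 2.3722e+08 m/s

2.3722e+08


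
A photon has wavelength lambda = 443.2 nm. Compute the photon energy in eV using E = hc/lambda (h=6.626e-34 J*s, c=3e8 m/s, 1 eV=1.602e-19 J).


E = hc / lambda
= (6.626e-34)(3e8) / (443.2e-9)
= 1.9878e-25 / 4.4320e-07
= 4.4851e-19 J
Converting to eV: 4.4851e-19 / 1.602e-19
= 2.7997 eV

2.7997


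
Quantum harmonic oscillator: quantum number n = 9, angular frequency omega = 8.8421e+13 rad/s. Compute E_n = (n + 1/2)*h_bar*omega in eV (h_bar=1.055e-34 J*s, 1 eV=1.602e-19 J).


E = (n + 1/2) * h_bar * omega
= (9 + 0.5) * 1.055e-34 * 8.8421e+13
= 9.5 * 9.3284e-21
= 8.8620e-20 J
= 0.5532 eV

0.5532


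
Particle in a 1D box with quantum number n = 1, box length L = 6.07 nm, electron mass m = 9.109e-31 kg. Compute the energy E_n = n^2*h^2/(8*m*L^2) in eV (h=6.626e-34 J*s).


E = n^2 * h^2 / (8 * m * L^2)
= 1^2 * (6.626e-34)^2 / (8 * 9.109e-31 * (6.07e-9)^2)
= 1 * 4.3904e-67 / (8 * 9.109e-31 * 3.6845e-17)
= 1.6352e-21 J
= 0.0102 eV

0.0102


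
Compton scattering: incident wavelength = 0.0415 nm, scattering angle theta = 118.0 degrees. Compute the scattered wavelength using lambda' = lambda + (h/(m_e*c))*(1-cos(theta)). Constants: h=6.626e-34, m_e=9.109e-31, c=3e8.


Compton wavelength: h/(m_e*c) = 2.4247e-12 m
d_lambda = 2.4247e-12 * (1 - cos(118.0 deg))
= 2.4247e-12 * 1.469472
= 3.5630e-12 m = 0.003563 nm
lambda' = 0.0415 + 0.003563
= 0.045063 nm

0.045063


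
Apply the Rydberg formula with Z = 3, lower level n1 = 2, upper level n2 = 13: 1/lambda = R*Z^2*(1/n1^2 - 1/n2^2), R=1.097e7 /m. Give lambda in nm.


1/lambda = R * Z^2 * (1/n1^2 - 1/n2^2)
= 1.097e7 * 3^2 * (1/2^2 - 1/13^2)
= 1.097e7 * 9 * (0.25 - 0.005917)
= 2.4098e+07 /m
lambda = 1 / 2.4098e+07
= 41.4967 nm

41.4967


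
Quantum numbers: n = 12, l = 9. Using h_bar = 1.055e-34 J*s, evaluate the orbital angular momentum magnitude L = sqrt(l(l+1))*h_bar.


L = sqrt(l*(l+1)) * h_bar
= sqrt(9 * 10) * 1.055e-34
= sqrt(90) * 1.055e-34
= 9.4868 * 1.055e-34
= 1.0009e-33 J*s

1.0009e-33


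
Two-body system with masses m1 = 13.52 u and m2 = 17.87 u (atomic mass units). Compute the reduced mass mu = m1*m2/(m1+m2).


mu = m1 * m2 / (m1 + m2)
= 13.52 * 17.87 / (13.52 + 17.87)
= 241.6024 / 31.39
= 7.6968 u

7.6968


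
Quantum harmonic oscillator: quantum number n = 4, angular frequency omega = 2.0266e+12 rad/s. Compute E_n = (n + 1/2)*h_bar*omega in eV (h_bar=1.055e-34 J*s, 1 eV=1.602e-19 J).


E = (n + 1/2) * h_bar * omega
= (4 + 0.5) * 1.055e-34 * 2.0266e+12
= 4.5 * 2.1381e-22
= 9.6213e-22 J
= 0.006 eV

0.006


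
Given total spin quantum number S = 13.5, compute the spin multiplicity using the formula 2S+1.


Spin multiplicity = 2S + 1
= 2 * 13.5 + 1
= 27.0 + 1
= 28

28


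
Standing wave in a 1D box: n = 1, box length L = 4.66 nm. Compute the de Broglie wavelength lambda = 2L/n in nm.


lambda = 2L / n
= 2 * 4.66 / 1
= 9.32 / 1
= 9.32 nm

9.32


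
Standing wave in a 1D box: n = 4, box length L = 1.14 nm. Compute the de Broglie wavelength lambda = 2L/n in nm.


lambda = 2L / n
= 2 * 1.14 / 4
= 2.28 / 4
= 0.57 nm

0.57


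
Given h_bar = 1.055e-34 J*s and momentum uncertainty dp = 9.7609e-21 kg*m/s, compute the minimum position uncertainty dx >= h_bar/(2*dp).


dx = h_bar / (2 * dp)
= 1.055e-34 / (2 * 9.7609e-21)
= 1.055e-34 / 1.9522e-20
= 5.4042e-15 m

5.4042e-15


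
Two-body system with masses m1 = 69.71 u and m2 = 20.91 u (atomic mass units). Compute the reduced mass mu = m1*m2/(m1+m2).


mu = m1 * m2 / (m1 + m2)
= 69.71 * 20.91 / (69.71 + 20.91)
= 1457.6361 / 90.62
= 16.0851 u

16.0851


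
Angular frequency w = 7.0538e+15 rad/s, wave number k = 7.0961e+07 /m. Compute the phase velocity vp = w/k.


vp = w / k
= 7.0538e+15 / 7.0961e+07
= 9.9404e+07 m/s

9.9404e+07


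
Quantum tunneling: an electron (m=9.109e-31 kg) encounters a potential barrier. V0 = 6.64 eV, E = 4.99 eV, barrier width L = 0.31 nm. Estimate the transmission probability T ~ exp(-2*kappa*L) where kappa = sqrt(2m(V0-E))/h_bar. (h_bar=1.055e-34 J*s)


V0 - E = 1.65 eV = 2.6433e-19 J
kappa = sqrt(2 * m * (V0-E)) / h_bar
= sqrt(2 * 9.109e-31 * 2.6433e-19) / 1.055e-34
= 6.5777e+09 /m
2*kappa*L = 2 * 6.5777e+09 * 0.31e-9
= 4.0781
T = exp(-4.0781) = 1.693884e-02

1.693884e-02


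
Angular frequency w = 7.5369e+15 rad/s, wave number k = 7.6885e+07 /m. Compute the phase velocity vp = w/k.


vp = w / k
= 7.5369e+15 / 7.6885e+07
= 9.8028e+07 m/s

9.8028e+07


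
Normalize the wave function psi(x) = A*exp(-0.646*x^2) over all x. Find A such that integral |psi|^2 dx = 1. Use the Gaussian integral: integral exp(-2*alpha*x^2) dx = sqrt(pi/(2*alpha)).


integral |psi|^2 dx = A^2 * sqrt(pi/(2*alpha)) = 1
A^2 = sqrt(2*alpha/pi)
= sqrt(2 * 0.646 / pi)
= 0.641293
A = sqrt(0.641293)
= 0.8008

0.8008


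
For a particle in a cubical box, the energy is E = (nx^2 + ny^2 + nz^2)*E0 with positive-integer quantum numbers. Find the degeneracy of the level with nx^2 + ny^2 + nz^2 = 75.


Enumerate all (nx, ny, nz) with nx^2 + ny^2 + nz^2 = 75:
(1,5,7)
(1,7,5)
(5,1,7)
(5,5,5)
(5,7,1)
(7,1,5)
(7,5,1)
Total degeneracy = 7

7


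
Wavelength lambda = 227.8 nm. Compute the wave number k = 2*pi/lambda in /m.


k = 2 * pi / lambda
= 6.2832 / (227.8e-9)
= 6.2832 / 2.2780e-07
= 2.7582e+07 /m

2.7582e+07


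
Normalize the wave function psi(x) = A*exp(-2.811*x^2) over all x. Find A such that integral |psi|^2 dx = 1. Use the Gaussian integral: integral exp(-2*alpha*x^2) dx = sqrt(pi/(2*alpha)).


integral |psi|^2 dx = A^2 * sqrt(pi/(2*alpha)) = 1
A^2 = sqrt(2*alpha/pi)
= sqrt(2 * 2.811 / pi)
= 1.337736
A = sqrt(1.337736)
= 1.1566

1.1566


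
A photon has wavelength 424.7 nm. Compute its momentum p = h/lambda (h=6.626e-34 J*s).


p = h / lambda
= 6.626e-34 / (424.7e-9)
= 6.626e-34 / 4.2470e-07
= 1.5602e-27 kg*m/s

1.5602e-27


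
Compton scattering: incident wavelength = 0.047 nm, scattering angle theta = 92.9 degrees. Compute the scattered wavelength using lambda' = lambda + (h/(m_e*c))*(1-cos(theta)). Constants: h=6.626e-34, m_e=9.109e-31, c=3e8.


Compton wavelength: h/(m_e*c) = 2.4247e-12 m
d_lambda = 2.4247e-12 * (1 - cos(92.9 deg))
= 2.4247e-12 * 1.050593
= 2.5474e-12 m = 0.002547 nm
lambda' = 0.047 + 0.002547
= 0.049547 nm

0.049547


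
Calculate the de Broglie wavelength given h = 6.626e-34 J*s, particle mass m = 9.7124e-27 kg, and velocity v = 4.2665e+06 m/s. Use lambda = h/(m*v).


lambda = h / (m * v)
= 6.626e-34 / (9.7124e-27 * 4.2665e+06)
= 6.626e-34 / 4.1438e-20
= 1.5990e-14 m

1.5990e-14


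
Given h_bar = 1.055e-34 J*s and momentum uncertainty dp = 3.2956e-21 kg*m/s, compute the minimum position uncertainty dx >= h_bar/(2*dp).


dx = h_bar / (2 * dp)
= 1.055e-34 / (2 * 3.2956e-21)
= 1.055e-34 / 6.5912e-21
= 1.6006e-14 m

1.6006e-14


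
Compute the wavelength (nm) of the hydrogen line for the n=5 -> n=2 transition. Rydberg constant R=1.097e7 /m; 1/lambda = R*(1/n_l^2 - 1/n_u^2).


1/lambda = R * (1/n_l^2 - 1/n_u^2)
= 1.097e7 * (1/2^2 - 1/5^2)
= 1.097e7 * (0.25 - 0.04)
= 1.097e7 * 0.21
= 2.3037e+06 /m
lambda = 1 / 2.3037e+06 = 434.0843 nm

434.0843


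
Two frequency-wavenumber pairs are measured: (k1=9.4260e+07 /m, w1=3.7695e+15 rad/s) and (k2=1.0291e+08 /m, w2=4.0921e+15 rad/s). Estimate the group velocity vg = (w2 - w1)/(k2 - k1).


vg = (w2 - w1) / (k2 - k1)
= (4.0921e+15 - 3.7695e+15) / (1.0291e+08 - 9.4260e+07)
= 3.2260e+14 / 8.6500e+06
= 3.7295e+07 m/s

3.7295e+07


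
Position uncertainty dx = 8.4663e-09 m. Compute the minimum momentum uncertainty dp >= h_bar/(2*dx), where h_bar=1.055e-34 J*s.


dp = h_bar / (2 * dx)
= 1.055e-34 / (2 * 8.4663e-09)
= 1.055e-34 / 1.6933e-08
= 6.2306e-27 kg*m/s

6.2306e-27


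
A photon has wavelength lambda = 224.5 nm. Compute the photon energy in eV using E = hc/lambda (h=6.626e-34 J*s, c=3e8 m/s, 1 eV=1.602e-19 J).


E = hc / lambda
= (6.626e-34)(3e8) / (224.5e-9)
= 1.9878e-25 / 2.2450e-07
= 8.8543e-19 J
Converting to eV: 8.8543e-19 / 1.602e-19
= 5.5271 eV

5.5271


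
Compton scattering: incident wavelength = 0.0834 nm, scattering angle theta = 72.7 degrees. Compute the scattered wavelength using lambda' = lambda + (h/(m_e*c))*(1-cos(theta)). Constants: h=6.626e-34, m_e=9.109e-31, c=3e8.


Compton wavelength: h/(m_e*c) = 2.4247e-12 m
d_lambda = 2.4247e-12 * (1 - cos(72.7 deg))
= 2.4247e-12 * 0.702625
= 1.7037e-12 m = 0.001704 nm
lambda' = 0.0834 + 0.001704
= 0.085104 nm

0.085104
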